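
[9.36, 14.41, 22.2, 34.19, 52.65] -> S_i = 9.36*1.54^i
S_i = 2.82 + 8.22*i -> [2.82, 11.04, 19.26, 27.48, 35.7]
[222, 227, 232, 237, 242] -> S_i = 222 + 5*i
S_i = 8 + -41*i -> [8, -33, -74, -115, -156]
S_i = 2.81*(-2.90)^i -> [2.81, -8.15, 23.63, -68.53, 198.75]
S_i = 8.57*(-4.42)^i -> [8.57, -37.88, 167.43, -740.03, 3270.92]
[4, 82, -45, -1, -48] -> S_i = Random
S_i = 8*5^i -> [8, 40, 200, 1000, 5000]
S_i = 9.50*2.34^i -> [9.5, 22.23, 52.02, 121.72, 284.83]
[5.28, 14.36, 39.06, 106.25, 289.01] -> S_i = 5.28*2.72^i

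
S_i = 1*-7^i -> [1, -7, 49, -343, 2401]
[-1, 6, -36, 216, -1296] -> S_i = -1*-6^i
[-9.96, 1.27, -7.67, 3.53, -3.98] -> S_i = Random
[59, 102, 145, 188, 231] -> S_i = 59 + 43*i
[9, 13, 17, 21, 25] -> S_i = 9 + 4*i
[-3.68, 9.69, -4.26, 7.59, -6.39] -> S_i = Random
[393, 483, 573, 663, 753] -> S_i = 393 + 90*i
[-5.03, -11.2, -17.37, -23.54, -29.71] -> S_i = -5.03 + -6.17*i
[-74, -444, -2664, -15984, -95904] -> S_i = -74*6^i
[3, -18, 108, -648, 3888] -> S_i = 3*-6^i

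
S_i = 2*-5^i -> [2, -10, 50, -250, 1250]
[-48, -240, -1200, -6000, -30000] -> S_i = -48*5^i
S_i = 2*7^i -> [2, 14, 98, 686, 4802]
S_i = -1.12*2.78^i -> [-1.12, -3.11, -8.66, -24.06, -66.9]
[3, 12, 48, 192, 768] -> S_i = 3*4^i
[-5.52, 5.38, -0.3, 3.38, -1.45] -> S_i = Random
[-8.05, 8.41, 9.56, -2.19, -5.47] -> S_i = Random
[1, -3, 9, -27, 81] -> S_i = 1*-3^i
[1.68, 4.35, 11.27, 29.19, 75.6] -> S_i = 1.68*2.59^i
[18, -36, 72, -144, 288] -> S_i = 18*-2^i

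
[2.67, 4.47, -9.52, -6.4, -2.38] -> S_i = Random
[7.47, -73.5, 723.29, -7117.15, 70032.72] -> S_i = 7.47*(-9.84)^i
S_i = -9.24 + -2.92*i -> [-9.24, -12.16, -15.08, -18.0, -20.92]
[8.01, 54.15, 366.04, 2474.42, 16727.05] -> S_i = 8.01*6.76^i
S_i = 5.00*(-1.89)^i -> [5.0, -9.45, 17.86, -33.76, 63.8]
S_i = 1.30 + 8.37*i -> [1.3, 9.67, 18.04, 26.41, 34.78]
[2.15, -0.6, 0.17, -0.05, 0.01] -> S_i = 2.15*(-0.28)^i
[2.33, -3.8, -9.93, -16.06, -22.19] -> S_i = 2.33 + -6.13*i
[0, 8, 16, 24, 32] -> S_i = 0 + 8*i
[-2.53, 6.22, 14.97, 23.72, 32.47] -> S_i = -2.53 + 8.75*i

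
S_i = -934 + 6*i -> [-934, -928, -922, -916, -910]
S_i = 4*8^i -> [4, 32, 256, 2048, 16384]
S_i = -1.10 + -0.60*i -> [-1.1, -1.7, -2.3, -2.9, -3.5]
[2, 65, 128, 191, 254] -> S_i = 2 + 63*i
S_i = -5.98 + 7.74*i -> [-5.98, 1.76, 9.5, 17.24, 24.98]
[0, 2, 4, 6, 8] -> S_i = 0 + 2*i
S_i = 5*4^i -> [5, 20, 80, 320, 1280]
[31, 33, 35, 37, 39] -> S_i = 31 + 2*i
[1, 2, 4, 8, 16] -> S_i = 1*2^i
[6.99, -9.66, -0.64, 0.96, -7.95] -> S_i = Random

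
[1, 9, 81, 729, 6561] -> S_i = 1*9^i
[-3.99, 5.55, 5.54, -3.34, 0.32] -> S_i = Random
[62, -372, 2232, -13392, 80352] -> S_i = 62*-6^i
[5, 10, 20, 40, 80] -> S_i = 5*2^i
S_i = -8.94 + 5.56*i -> [-8.94, -3.38, 2.18, 7.74, 13.3]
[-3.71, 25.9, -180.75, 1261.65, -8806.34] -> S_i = -3.71*(-6.98)^i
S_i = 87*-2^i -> [87, -174, 348, -696, 1392]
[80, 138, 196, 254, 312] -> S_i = 80 + 58*i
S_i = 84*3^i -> [84, 252, 756, 2268, 6804]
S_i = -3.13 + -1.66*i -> [-3.13, -4.79, -6.45, -8.11, -9.77]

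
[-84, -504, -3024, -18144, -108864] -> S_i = -84*6^i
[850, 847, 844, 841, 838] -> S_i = 850 + -3*i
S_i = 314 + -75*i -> [314, 239, 164, 89, 14]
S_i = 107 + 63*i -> [107, 170, 233, 296, 359]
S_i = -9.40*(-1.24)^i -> [-9.4, 11.66, -14.45, 17.92, -22.22]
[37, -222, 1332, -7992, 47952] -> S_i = 37*-6^i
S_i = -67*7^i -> [-67, -469, -3283, -22981, -160867]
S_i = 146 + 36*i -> [146, 182, 218, 254, 290]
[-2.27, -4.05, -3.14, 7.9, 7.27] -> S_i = Random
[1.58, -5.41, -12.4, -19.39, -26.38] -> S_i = 1.58 + -6.99*i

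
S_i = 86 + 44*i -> [86, 130, 174, 218, 262]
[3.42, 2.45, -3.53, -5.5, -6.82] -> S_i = Random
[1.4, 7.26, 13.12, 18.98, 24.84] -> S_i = 1.40 + 5.86*i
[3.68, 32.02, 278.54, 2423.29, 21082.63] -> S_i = 3.68*8.70^i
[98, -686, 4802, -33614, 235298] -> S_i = 98*-7^i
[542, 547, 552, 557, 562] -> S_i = 542 + 5*i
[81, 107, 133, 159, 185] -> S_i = 81 + 26*i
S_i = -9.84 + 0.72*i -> [-9.84, -9.12, -8.4, -7.68, -6.96]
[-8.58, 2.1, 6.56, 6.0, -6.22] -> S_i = Random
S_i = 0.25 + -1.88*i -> [0.25, -1.63, -3.51, -5.39, -7.27]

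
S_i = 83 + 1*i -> [83, 84, 85, 86, 87]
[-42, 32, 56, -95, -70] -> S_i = Random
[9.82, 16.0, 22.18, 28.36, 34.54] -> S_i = 9.82 + 6.18*i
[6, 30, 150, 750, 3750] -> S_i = 6*5^i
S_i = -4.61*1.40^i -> [-4.61, -6.45, -9.04, -12.65, -17.71]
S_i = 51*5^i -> [51, 255, 1275, 6375, 31875]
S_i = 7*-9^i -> [7, -63, 567, -5103, 45927]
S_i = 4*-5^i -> [4, -20, 100, -500, 2500]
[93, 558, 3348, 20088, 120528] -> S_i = 93*6^i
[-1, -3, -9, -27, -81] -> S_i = -1*3^i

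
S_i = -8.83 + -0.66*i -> [-8.83, -9.49, -10.15, -10.81, -11.47]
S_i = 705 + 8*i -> [705, 713, 721, 729, 737]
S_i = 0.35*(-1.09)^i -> [0.35, -0.38, 0.42, -0.45, 0.49]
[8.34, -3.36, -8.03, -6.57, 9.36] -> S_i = Random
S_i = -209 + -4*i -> [-209, -213, -217, -221, -225]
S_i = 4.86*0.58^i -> [4.86, 2.82, 1.63, 0.95, 0.55]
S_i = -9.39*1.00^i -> [-9.39, -9.39, -9.39, -9.39, -9.39]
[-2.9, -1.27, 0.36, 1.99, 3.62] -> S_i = -2.90 + 1.63*i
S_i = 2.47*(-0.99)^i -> [2.47, -2.45, 2.42, -2.4, 2.37]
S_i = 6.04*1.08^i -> [6.04, 6.52, 7.05, 7.61, 8.22]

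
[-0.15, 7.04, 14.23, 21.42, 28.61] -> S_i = -0.15 + 7.19*i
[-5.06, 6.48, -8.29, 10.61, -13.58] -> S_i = -5.06*(-1.28)^i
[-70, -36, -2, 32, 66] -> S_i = -70 + 34*i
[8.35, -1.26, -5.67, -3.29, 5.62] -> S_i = Random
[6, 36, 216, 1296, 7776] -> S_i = 6*6^i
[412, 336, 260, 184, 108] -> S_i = 412 + -76*i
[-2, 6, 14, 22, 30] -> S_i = -2 + 8*i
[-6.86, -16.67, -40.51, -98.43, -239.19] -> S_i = -6.86*2.43^i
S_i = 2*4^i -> [2, 8, 32, 128, 512]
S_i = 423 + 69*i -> [423, 492, 561, 630, 699]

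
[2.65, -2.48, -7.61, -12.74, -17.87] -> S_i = 2.65 + -5.13*i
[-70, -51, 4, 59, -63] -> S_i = Random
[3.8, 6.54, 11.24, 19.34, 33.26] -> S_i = 3.80*1.72^i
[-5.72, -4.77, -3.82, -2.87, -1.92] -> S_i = -5.72 + 0.95*i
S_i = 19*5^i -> [19, 95, 475, 2375, 11875]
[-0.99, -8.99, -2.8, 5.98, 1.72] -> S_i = Random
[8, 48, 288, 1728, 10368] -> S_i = 8*6^i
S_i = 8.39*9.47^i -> [8.39, 79.45, 752.42, 7125.44, 67477.95]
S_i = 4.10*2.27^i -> [4.1, 9.31, 21.13, 47.96, 108.86]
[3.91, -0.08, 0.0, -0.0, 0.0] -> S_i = 3.91*(-0.02)^i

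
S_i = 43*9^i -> [43, 387, 3483, 31347, 282123]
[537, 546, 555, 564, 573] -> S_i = 537 + 9*i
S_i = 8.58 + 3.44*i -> [8.58, 12.02, 15.46, 18.9, 22.34]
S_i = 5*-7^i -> [5, -35, 245, -1715, 12005]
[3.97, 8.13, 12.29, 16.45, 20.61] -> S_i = 3.97 + 4.16*i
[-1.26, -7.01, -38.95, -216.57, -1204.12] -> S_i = -1.26*5.56^i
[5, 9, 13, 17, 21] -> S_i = 5 + 4*i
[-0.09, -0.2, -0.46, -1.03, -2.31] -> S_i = -0.09*2.25^i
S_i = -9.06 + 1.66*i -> [-9.06, -7.4, -5.74, -4.08, -2.42]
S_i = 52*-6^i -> [52, -312, 1872, -11232, 67392]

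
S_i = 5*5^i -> [5, 25, 125, 625, 3125]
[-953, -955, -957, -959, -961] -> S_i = -953 + -2*i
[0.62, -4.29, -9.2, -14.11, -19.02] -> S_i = 0.62 + -4.91*i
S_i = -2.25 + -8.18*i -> [-2.25, -10.43, -18.61, -26.79, -34.97]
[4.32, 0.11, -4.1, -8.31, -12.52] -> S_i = 4.32 + -4.21*i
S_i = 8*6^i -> [8, 48, 288, 1728, 10368]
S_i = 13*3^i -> [13, 39, 117, 351, 1053]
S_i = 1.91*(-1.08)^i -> [1.91, -2.06, 2.23, -2.41, 2.6]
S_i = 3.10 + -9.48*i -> [3.1, -6.38, -15.86, -25.34, -34.82]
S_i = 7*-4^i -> [7, -28, 112, -448, 1792]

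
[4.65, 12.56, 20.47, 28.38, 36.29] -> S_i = 4.65 + 7.91*i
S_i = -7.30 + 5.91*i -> [-7.3, -1.39, 4.52, 10.43, 16.34]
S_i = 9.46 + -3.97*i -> [9.46, 5.49, 1.52, -2.45, -6.42]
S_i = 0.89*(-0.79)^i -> [0.89, -0.7, 0.56, -0.44, 0.35]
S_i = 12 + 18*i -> [12, 30, 48, 66, 84]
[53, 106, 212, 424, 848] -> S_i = 53*2^i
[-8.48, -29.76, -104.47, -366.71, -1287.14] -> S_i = -8.48*3.51^i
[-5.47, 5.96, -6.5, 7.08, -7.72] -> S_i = -5.47*(-1.09)^i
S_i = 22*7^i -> [22, 154, 1078, 7546, 52822]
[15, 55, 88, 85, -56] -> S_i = Random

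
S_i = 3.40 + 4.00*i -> [3.4, 7.4, 11.4, 15.4, 19.4]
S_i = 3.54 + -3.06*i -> [3.54, 0.48, -2.58, -5.64, -8.7]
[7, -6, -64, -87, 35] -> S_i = Random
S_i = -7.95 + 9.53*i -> [-7.95, 1.58, 11.11, 20.64, 30.17]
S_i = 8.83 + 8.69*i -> [8.83, 17.52, 26.21, 34.9, 43.59]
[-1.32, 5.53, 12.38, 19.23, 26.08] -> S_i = -1.32 + 6.85*i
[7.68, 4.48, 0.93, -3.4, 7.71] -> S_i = Random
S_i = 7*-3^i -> [7, -21, 63, -189, 567]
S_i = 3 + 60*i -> [3, 63, 123, 183, 243]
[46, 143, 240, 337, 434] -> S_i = 46 + 97*i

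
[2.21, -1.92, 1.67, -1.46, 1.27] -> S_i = 2.21*(-0.87)^i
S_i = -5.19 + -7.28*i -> [-5.19, -12.47, -19.75, -27.03, -34.31]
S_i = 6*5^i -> [6, 30, 150, 750, 3750]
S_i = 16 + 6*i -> [16, 22, 28, 34, 40]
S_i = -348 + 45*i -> [-348, -303, -258, -213, -168]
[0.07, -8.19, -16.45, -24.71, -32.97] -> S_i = 0.07 + -8.26*i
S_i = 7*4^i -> [7, 28, 112, 448, 1792]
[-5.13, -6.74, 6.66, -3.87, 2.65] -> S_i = Random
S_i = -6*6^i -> [-6, -36, -216, -1296, -7776]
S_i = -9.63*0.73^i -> [-9.63, -7.03, -5.13, -3.75, -2.73]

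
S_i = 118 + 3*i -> [118, 121, 124, 127, 130]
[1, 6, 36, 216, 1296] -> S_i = 1*6^i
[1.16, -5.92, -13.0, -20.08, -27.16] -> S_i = 1.16 + -7.08*i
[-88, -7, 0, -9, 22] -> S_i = Random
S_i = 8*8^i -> [8, 64, 512, 4096, 32768]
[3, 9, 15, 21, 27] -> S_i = 3 + 6*i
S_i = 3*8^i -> [3, 24, 192, 1536, 12288]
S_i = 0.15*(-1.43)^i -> [0.15, -0.21, 0.31, -0.44, 0.63]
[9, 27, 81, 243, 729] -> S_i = 9*3^i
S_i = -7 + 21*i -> [-7, 14, 35, 56, 77]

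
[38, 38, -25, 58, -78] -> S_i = Random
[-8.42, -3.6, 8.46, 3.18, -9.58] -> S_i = Random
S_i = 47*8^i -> [47, 376, 3008, 24064, 192512]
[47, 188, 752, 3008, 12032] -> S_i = 47*4^i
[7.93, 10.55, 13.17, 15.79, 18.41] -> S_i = 7.93 + 2.62*i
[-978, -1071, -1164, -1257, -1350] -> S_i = -978 + -93*i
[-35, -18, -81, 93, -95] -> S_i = Random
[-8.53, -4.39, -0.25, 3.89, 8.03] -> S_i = -8.53 + 4.14*i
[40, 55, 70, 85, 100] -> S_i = 40 + 15*i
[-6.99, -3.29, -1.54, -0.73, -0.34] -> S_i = -6.99*0.47^i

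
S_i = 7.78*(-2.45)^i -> [7.78, -19.06, 46.7, -114.41, 280.31]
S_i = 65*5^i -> [65, 325, 1625, 8125, 40625]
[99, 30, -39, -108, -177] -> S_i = 99 + -69*i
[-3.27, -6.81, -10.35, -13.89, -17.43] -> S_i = -3.27 + -3.54*i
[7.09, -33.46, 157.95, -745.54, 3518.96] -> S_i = 7.09*(-4.72)^i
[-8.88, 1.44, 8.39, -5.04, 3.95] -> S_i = Random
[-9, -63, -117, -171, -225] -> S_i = -9 + -54*i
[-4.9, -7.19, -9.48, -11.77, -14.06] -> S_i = -4.90 + -2.29*i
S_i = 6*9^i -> [6, 54, 486, 4374, 39366]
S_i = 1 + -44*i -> [1, -43, -87, -131, -175]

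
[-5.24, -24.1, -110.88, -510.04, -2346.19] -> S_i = -5.24*4.60^i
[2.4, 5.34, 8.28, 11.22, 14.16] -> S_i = 2.40 + 2.94*i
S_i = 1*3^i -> [1, 3, 9, 27, 81]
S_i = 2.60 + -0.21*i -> [2.6, 2.39, 2.18, 1.97, 1.76]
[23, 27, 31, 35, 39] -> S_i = 23 + 4*i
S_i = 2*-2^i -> [2, -4, 8, -16, 32]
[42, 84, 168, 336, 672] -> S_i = 42*2^i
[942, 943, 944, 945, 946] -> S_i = 942 + 1*i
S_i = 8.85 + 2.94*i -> [8.85, 11.79, 14.73, 17.67, 20.61]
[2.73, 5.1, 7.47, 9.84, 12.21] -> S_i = 2.73 + 2.37*i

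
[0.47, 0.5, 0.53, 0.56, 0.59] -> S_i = 0.47*1.06^i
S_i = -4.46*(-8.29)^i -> [-4.46, 36.97, -306.51, 2540.96, -21064.59]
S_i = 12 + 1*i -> [12, 13, 14, 15, 16]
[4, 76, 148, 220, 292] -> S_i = 4 + 72*i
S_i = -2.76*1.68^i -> [-2.76, -4.64, -7.79, -13.09, -21.99]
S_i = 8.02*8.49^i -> [8.02, 68.09, 578.08, 4907.92, 41668.24]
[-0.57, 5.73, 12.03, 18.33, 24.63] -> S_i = -0.57 + 6.30*i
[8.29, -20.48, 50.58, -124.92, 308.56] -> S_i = 8.29*(-2.47)^i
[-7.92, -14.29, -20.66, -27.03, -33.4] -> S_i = -7.92 + -6.37*i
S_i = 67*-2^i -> [67, -134, 268, -536, 1072]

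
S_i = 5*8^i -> [5, 40, 320, 2560, 20480]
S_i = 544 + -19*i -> [544, 525, 506, 487, 468]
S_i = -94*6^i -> [-94, -564, -3384, -20304, -121824]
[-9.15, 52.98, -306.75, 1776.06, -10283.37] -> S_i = -9.15*(-5.79)^i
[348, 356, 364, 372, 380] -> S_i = 348 + 8*i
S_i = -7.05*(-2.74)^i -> [-7.05, 19.32, -52.93, 145.02, -397.37]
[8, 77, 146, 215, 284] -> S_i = 8 + 69*i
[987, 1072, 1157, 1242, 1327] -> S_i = 987 + 85*i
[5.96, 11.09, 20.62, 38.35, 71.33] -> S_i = 5.96*1.86^i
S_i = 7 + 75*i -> [7, 82, 157, 232, 307]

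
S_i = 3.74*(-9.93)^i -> [3.74, -37.14, 368.78, -3662.01, 36363.74]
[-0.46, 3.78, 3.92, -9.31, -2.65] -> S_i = Random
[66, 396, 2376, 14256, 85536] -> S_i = 66*6^i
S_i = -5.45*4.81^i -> [-5.45, -26.21, -126.09, -606.5, -2917.27]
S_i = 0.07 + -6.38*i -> [0.07, -6.31, -12.69, -19.07, -25.45]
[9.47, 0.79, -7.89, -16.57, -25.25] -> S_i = 9.47 + -8.68*i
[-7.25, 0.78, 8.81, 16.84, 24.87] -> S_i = -7.25 + 8.03*i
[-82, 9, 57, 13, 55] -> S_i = Random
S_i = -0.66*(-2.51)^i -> [-0.66, 1.66, -4.16, 10.44, -26.2]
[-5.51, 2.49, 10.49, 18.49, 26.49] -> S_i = -5.51 + 8.00*i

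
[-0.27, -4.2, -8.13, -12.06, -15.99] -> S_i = -0.27 + -3.93*i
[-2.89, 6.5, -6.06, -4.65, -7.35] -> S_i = Random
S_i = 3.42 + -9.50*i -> [3.42, -6.08, -15.58, -25.08, -34.58]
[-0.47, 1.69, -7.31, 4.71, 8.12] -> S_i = Random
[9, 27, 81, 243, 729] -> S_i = 9*3^i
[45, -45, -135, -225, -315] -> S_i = 45 + -90*i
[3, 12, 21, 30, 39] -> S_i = 3 + 9*i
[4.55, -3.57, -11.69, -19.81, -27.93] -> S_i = 4.55 + -8.12*i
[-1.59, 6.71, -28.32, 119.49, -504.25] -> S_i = -1.59*(-4.22)^i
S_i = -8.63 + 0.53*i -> [-8.63, -8.1, -7.57, -7.04, -6.51]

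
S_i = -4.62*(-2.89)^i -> [-4.62, 13.35, -38.59, 111.52, -322.28]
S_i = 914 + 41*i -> [914, 955, 996, 1037, 1078]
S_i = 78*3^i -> [78, 234, 702, 2106, 6318]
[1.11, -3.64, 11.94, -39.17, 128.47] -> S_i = 1.11*(-3.28)^i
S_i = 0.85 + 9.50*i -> [0.85, 10.35, 19.85, 29.35, 38.85]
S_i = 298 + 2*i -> [298, 300, 302, 304, 306]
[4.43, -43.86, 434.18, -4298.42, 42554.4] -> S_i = 4.43*(-9.90)^i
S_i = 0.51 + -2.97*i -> [0.51, -2.46, -5.43, -8.4, -11.37]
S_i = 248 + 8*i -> [248, 256, 264, 272, 280]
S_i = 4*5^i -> [4, 20, 100, 500, 2500]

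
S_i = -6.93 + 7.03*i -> [-6.93, 0.1, 7.13, 14.16, 21.19]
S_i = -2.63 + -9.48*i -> [-2.63, -12.11, -21.59, -31.07, -40.55]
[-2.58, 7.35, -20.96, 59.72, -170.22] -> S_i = -2.58*(-2.85)^i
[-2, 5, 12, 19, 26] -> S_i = -2 + 7*i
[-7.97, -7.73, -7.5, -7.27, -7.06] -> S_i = -7.97*0.97^i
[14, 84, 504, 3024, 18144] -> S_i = 14*6^i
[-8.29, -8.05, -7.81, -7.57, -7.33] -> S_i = -8.29 + 0.24*i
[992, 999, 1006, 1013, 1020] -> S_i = 992 + 7*i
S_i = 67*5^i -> [67, 335, 1675, 8375, 41875]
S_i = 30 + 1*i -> [30, 31, 32, 33, 34]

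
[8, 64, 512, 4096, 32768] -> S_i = 8*8^i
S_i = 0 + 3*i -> [0, 3, 6, 9, 12]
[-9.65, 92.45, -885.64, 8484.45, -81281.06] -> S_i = -9.65*(-9.58)^i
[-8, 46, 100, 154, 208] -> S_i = -8 + 54*i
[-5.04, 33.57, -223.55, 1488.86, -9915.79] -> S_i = -5.04*(-6.66)^i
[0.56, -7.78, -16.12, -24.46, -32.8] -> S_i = 0.56 + -8.34*i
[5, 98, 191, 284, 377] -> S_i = 5 + 93*i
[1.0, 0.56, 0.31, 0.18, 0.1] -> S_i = 1.00*0.56^i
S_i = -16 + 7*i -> [-16, -9, -2, 5, 12]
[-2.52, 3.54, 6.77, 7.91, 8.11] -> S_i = Random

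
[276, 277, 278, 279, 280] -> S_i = 276 + 1*i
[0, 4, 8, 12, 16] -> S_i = 0 + 4*i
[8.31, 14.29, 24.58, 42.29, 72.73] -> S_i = 8.31*1.72^i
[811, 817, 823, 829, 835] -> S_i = 811 + 6*i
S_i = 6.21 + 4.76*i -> [6.21, 10.97, 15.73, 20.49, 25.25]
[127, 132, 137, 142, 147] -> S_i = 127 + 5*i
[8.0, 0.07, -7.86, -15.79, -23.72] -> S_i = 8.00 + -7.93*i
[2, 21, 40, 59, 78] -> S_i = 2 + 19*i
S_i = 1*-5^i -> [1, -5, 25, -125, 625]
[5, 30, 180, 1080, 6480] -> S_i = 5*6^i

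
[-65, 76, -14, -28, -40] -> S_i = Random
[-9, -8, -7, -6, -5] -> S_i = -9 + 1*i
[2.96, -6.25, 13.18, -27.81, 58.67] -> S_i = 2.96*(-2.11)^i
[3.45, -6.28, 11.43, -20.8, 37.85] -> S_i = 3.45*(-1.82)^i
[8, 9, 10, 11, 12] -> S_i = 8 + 1*i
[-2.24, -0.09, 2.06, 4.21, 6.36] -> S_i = -2.24 + 2.15*i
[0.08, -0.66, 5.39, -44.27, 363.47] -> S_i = 0.08*(-8.21)^i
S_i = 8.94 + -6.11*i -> [8.94, 2.83, -3.28, -9.39, -15.5]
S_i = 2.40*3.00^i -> [2.4, 7.2, 21.6, 64.8, 194.4]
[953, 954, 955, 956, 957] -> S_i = 953 + 1*i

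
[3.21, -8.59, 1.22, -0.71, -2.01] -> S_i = Random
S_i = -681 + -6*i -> [-681, -687, -693, -699, -705]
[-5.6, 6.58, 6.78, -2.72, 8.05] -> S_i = Random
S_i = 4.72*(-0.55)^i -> [4.72, -2.6, 1.43, -0.79, 0.43]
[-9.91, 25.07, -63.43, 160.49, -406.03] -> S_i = -9.91*(-2.53)^i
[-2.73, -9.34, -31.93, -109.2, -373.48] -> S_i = -2.73*3.42^i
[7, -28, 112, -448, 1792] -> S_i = 7*-4^i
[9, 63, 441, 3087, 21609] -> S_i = 9*7^i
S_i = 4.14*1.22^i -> [4.14, 5.05, 6.16, 7.52, 9.17]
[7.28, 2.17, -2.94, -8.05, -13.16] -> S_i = 7.28 + -5.11*i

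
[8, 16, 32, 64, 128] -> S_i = 8*2^i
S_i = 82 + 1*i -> [82, 83, 84, 85, 86]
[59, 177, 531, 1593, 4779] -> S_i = 59*3^i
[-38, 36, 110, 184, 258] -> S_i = -38 + 74*i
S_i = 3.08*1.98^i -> [3.08, 6.1, 12.07, 23.91, 47.34]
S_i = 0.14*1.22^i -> [0.14, 0.17, 0.21, 0.25, 0.31]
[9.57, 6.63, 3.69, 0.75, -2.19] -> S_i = 9.57 + -2.94*i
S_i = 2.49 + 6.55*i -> [2.49, 9.04, 15.59, 22.14, 28.69]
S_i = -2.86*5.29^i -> [-2.86, -15.13, -80.03, -423.38, -2239.69]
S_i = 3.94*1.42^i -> [3.94, 5.59, 7.94, 11.28, 16.02]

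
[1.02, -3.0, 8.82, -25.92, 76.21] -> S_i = 1.02*(-2.94)^i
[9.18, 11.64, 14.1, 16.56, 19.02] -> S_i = 9.18 + 2.46*i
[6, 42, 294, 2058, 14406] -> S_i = 6*7^i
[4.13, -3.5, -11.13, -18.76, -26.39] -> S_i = 4.13 + -7.63*i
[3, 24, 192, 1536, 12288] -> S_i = 3*8^i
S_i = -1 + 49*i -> [-1, 48, 97, 146, 195]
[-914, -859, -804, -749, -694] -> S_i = -914 + 55*i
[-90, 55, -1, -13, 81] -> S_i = Random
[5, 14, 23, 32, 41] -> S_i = 5 + 9*i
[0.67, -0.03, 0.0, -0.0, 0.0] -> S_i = 0.67*(-0.04)^i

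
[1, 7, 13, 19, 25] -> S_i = 1 + 6*i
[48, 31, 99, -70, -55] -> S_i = Random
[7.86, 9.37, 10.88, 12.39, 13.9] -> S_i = 7.86 + 1.51*i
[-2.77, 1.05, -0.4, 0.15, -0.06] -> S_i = -2.77*(-0.38)^i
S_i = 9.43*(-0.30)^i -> [9.43, -2.83, 0.85, -0.25, 0.08]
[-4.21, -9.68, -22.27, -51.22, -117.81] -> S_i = -4.21*2.30^i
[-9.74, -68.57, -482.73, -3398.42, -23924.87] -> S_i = -9.74*7.04^i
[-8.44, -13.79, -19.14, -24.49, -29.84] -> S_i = -8.44 + -5.35*i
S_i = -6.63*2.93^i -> [-6.63, -19.43, -56.92, -166.77, -488.63]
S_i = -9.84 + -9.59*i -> [-9.84, -19.43, -29.02, -38.61, -48.2]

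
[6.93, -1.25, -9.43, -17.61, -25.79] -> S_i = 6.93 + -8.18*i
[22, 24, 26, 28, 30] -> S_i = 22 + 2*i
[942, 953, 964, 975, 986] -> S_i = 942 + 11*i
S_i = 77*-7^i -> [77, -539, 3773, -26411, 184877]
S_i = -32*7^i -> [-32, -224, -1568, -10976, -76832]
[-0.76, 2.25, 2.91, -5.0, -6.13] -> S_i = Random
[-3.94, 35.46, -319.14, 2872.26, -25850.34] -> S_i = -3.94*(-9.00)^i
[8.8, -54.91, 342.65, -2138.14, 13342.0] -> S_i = 8.80*(-6.24)^i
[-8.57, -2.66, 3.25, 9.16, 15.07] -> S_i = -8.57 + 5.91*i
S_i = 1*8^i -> [1, 8, 64, 512, 4096]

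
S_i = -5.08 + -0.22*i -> [-5.08, -5.3, -5.52, -5.74, -5.96]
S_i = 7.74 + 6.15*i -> [7.74, 13.89, 20.04, 26.19, 32.34]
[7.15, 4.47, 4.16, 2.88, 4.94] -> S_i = Random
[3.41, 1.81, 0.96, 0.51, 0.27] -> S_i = 3.41*0.53^i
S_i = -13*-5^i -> [-13, 65, -325, 1625, -8125]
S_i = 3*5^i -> [3, 15, 75, 375, 1875]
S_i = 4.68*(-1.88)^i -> [4.68, -8.8, 16.54, -31.1, 58.46]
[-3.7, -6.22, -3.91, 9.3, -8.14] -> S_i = Random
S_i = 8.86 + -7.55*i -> [8.86, 1.31, -6.24, -13.79, -21.34]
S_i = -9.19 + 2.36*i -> [-9.19, -6.83, -4.47, -2.11, 0.25]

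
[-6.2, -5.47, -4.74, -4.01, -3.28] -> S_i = -6.20 + 0.73*i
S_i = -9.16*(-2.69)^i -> [-9.16, 24.64, -66.28, 178.3, -479.63]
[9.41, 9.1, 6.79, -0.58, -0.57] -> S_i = Random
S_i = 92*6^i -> [92, 552, 3312, 19872, 119232]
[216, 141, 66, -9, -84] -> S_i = 216 + -75*i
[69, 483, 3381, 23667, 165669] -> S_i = 69*7^i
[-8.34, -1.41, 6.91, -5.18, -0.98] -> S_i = Random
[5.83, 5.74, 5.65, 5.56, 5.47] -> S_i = 5.83 + -0.09*i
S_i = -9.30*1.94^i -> [-9.3, -18.04, -35.0, -67.9, -131.73]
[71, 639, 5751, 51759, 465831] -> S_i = 71*9^i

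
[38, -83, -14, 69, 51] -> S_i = Random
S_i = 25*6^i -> [25, 150, 900, 5400, 32400]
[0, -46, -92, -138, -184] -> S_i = 0 + -46*i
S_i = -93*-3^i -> [-93, 279, -837, 2511, -7533]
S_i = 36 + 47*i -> [36, 83, 130, 177, 224]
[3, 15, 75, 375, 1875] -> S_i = 3*5^i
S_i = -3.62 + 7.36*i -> [-3.62, 3.74, 11.1, 18.46, 25.82]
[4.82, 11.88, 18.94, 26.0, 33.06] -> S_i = 4.82 + 7.06*i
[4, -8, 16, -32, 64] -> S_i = 4*-2^i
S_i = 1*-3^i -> [1, -3, 9, -27, 81]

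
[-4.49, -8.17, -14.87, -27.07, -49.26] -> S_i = -4.49*1.82^i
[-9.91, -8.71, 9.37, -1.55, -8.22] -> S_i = Random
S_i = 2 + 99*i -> [2, 101, 200, 299, 398]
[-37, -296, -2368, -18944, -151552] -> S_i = -37*8^i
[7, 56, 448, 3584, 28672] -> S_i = 7*8^i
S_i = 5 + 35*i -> [5, 40, 75, 110, 145]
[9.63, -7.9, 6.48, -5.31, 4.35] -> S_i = 9.63*(-0.82)^i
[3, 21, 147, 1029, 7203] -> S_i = 3*7^i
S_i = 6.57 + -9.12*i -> [6.57, -2.55, -11.67, -20.79, -29.91]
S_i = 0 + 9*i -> [0, 9, 18, 27, 36]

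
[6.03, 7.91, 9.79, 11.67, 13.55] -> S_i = 6.03 + 1.88*i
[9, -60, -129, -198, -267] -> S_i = 9 + -69*i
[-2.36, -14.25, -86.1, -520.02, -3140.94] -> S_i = -2.36*6.04^i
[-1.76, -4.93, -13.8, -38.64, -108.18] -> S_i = -1.76*2.80^i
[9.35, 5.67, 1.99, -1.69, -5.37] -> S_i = 9.35 + -3.68*i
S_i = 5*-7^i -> [5, -35, 245, -1715, 12005]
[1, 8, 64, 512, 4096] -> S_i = 1*8^i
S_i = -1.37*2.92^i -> [-1.37, -4.0, -11.68, -34.11, -99.6]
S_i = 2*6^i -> [2, 12, 72, 432, 2592]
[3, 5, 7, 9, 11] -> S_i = 3 + 2*i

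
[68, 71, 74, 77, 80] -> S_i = 68 + 3*i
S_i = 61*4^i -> [61, 244, 976, 3904, 15616]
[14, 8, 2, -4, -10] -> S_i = 14 + -6*i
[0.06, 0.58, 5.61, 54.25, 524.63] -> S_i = 0.06*9.67^i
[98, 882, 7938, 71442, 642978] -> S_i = 98*9^i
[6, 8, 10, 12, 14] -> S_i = 6 + 2*i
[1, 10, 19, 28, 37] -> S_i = 1 + 9*i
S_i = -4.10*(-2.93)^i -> [-4.1, 12.01, -35.2, 103.13, -302.17]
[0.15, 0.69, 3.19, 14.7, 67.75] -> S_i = 0.15*4.61^i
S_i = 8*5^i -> [8, 40, 200, 1000, 5000]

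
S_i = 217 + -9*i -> [217, 208, 199, 190, 181]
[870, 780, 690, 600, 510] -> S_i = 870 + -90*i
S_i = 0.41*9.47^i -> [0.41, 3.88, 36.77, 348.2, 3297.49]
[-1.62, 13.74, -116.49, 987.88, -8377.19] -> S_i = -1.62*(-8.48)^i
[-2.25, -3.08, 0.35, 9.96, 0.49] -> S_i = Random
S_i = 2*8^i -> [2, 16, 128, 1024, 8192]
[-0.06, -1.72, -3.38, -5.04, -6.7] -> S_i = -0.06 + -1.66*i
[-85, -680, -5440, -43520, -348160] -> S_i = -85*8^i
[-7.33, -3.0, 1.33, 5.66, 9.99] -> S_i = -7.33 + 4.33*i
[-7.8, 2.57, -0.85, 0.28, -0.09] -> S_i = -7.80*(-0.33)^i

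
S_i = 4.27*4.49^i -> [4.27, 19.17, 86.08, 386.52, 1735.45]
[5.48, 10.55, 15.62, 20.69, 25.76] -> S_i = 5.48 + 5.07*i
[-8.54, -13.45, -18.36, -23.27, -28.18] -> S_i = -8.54 + -4.91*i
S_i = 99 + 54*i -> [99, 153, 207, 261, 315]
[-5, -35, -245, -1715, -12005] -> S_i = -5*7^i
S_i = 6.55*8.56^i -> [6.55, 56.07, 479.94, 4108.3, 35167.08]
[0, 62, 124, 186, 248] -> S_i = 0 + 62*i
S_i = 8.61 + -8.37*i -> [8.61, 0.24, -8.13, -16.5, -24.87]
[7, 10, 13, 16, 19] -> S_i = 7 + 3*i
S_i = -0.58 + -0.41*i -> [-0.58, -0.99, -1.4, -1.81, -2.22]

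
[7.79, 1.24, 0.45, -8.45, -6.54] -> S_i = Random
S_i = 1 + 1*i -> [1, 2, 3, 4, 5]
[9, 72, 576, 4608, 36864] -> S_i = 9*8^i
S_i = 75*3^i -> [75, 225, 675, 2025, 6075]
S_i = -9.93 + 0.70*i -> [-9.93, -9.23, -8.53, -7.83, -7.13]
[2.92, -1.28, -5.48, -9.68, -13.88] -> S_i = 2.92 + -4.20*i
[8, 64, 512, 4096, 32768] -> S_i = 8*8^i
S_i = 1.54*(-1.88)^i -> [1.54, -2.9, 5.44, -10.23, 19.24]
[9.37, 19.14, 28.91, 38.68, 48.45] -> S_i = 9.37 + 9.77*i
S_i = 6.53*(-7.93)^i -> [6.53, -51.78, 410.64, -3256.36, 25822.95]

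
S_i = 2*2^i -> [2, 4, 8, 16, 32]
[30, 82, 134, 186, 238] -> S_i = 30 + 52*i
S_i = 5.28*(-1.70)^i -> [5.28, -8.98, 15.26, -25.94, 44.1]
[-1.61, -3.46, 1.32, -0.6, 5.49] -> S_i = Random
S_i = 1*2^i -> [1, 2, 4, 8, 16]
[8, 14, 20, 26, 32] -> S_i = 8 + 6*i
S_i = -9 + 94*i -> [-9, 85, 179, 273, 367]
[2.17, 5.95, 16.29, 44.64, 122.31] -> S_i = 2.17*2.74^i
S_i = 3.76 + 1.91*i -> [3.76, 5.67, 7.58, 9.49, 11.4]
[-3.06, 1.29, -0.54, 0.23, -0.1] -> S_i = -3.06*(-0.42)^i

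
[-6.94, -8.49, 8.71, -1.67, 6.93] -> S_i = Random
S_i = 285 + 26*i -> [285, 311, 337, 363, 389]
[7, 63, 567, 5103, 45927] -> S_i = 7*9^i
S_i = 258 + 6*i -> [258, 264, 270, 276, 282]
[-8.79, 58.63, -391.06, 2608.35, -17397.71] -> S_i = -8.79*(-6.67)^i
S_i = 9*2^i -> [9, 18, 36, 72, 144]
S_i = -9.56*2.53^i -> [-9.56, -24.19, -61.19, -154.82, -391.69]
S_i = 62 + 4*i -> [62, 66, 70, 74, 78]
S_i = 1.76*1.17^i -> [1.76, 2.06, 2.41, 2.82, 3.3]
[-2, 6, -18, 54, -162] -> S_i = -2*-3^i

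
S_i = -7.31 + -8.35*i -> [-7.31, -15.66, -24.01, -32.36, -40.71]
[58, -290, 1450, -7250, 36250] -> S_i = 58*-5^i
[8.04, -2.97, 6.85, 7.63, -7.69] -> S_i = Random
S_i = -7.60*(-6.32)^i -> [-7.6, 48.03, -303.56, 1918.51, -12125.0]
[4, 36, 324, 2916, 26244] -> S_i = 4*9^i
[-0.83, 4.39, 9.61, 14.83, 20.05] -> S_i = -0.83 + 5.22*i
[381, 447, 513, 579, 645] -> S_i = 381 + 66*i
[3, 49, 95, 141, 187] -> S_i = 3 + 46*i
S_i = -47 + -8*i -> [-47, -55, -63, -71, -79]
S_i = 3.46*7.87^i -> [3.46, 27.23, 214.3, 1686.55, 13273.18]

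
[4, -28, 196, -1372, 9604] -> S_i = 4*-7^i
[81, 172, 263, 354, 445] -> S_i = 81 + 91*i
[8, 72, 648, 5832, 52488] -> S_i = 8*9^i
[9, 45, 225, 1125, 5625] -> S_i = 9*5^i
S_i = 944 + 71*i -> [944, 1015, 1086, 1157, 1228]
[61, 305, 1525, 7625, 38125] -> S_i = 61*5^i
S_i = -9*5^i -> [-9, -45, -225, -1125, -5625]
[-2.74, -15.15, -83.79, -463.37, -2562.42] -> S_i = -2.74*5.53^i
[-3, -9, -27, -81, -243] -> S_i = -3*3^i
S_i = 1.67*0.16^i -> [1.67, 0.27, 0.04, 0.01, 0.0]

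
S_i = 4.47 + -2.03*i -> [4.47, 2.44, 0.41, -1.62, -3.65]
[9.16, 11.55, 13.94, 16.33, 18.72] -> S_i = 9.16 + 2.39*i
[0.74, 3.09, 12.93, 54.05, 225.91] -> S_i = 0.74*4.18^i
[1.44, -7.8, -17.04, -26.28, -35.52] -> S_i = 1.44 + -9.24*i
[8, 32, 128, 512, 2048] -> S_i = 8*4^i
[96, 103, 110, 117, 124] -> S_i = 96 + 7*i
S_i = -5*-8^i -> [-5, 40, -320, 2560, -20480]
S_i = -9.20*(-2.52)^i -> [-9.2, 23.18, -58.42, 147.23, -371.01]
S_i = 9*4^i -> [9, 36, 144, 576, 2304]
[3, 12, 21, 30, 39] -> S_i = 3 + 9*i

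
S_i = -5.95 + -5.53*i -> [-5.95, -11.48, -17.01, -22.54, -28.07]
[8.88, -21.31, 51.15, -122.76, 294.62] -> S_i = 8.88*(-2.40)^i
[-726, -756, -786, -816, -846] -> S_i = -726 + -30*i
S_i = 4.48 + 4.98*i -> [4.48, 9.46, 14.44, 19.42, 24.4]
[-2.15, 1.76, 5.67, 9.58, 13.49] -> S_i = -2.15 + 3.91*i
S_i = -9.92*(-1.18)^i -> [-9.92, 11.71, -13.81, 16.3, -19.23]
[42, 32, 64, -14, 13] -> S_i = Random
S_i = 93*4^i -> [93, 372, 1488, 5952, 23808]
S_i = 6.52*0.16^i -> [6.52, 1.04, 0.17, 0.03, 0.0]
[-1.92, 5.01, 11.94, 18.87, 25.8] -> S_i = -1.92 + 6.93*i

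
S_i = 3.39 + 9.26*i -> [3.39, 12.65, 21.91, 31.17, 40.43]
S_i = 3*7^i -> [3, 21, 147, 1029, 7203]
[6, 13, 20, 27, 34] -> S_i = 6 + 7*i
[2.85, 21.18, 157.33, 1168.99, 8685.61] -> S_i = 2.85*7.43^i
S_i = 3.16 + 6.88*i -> [3.16, 10.04, 16.92, 23.8, 30.68]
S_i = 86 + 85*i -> [86, 171, 256, 341, 426]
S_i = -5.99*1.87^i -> [-5.99, -11.2, -20.95, -39.17, -73.25]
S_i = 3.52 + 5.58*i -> [3.52, 9.1, 14.68, 20.26, 25.84]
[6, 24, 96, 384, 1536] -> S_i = 6*4^i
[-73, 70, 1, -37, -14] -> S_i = Random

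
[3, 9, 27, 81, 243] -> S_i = 3*3^i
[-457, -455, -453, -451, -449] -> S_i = -457 + 2*i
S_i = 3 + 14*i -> [3, 17, 31, 45, 59]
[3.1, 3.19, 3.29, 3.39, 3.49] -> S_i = 3.10*1.03^i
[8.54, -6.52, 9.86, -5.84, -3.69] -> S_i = Random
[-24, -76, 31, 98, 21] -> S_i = Random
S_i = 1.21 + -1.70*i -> [1.21, -0.49, -2.19, -3.89, -5.59]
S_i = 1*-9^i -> [1, -9, 81, -729, 6561]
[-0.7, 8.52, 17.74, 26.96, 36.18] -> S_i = -0.70 + 9.22*i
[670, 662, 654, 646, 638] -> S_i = 670 + -8*i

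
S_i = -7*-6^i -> [-7, 42, -252, 1512, -9072]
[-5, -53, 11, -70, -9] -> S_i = Random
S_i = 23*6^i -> [23, 138, 828, 4968, 29808]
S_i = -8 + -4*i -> [-8, -12, -16, -20, -24]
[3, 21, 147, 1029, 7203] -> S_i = 3*7^i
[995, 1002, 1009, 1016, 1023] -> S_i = 995 + 7*i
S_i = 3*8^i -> [3, 24, 192, 1536, 12288]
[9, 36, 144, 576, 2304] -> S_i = 9*4^i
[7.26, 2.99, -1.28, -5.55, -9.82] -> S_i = 7.26 + -4.27*i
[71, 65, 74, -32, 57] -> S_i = Random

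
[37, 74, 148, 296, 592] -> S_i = 37*2^i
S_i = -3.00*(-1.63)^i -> [-3.0, 4.89, -7.97, 12.99, -21.18]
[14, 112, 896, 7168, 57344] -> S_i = 14*8^i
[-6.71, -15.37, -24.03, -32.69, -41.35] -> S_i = -6.71 + -8.66*i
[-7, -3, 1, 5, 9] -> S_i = -7 + 4*i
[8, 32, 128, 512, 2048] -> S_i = 8*4^i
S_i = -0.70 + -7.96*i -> [-0.7, -8.66, -16.62, -24.58, -32.54]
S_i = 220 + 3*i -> [220, 223, 226, 229, 232]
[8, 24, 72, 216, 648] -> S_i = 8*3^i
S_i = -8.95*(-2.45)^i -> [-8.95, 21.93, -53.72, 131.62, -322.47]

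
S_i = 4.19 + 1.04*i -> [4.19, 5.23, 6.27, 7.31, 8.35]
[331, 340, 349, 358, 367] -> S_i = 331 + 9*i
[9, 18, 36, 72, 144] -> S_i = 9*2^i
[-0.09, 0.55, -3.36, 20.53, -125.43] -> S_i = -0.09*(-6.11)^i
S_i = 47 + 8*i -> [47, 55, 63, 71, 79]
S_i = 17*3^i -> [17, 51, 153, 459, 1377]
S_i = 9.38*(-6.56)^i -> [9.38, -61.53, 403.66, -2647.98, 17370.74]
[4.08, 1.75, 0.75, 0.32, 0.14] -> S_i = 4.08*0.43^i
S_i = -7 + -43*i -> [-7, -50, -93, -136, -179]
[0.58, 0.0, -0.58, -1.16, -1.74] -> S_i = 0.58 + -0.58*i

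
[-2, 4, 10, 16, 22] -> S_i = -2 + 6*i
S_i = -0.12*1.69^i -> [-0.12, -0.2, -0.34, -0.58, -0.98]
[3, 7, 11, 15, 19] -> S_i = 3 + 4*i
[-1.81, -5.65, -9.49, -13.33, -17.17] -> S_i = -1.81 + -3.84*i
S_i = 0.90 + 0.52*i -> [0.9, 1.42, 1.94, 2.46, 2.98]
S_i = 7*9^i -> [7, 63, 567, 5103, 45927]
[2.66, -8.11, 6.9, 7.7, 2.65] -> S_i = Random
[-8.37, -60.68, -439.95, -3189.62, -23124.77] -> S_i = -8.37*7.25^i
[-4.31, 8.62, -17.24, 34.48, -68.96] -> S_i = -4.31*(-2.00)^i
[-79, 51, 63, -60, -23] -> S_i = Random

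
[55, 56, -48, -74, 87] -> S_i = Random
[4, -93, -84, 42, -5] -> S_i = Random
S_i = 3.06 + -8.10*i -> [3.06, -5.04, -13.14, -21.24, -29.34]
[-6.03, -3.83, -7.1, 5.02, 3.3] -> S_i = Random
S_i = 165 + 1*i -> [165, 166, 167, 168, 169]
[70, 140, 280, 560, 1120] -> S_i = 70*2^i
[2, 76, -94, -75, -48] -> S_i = Random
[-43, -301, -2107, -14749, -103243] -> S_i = -43*7^i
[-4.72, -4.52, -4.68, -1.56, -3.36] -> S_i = Random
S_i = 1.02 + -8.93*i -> [1.02, -7.91, -16.84, -25.77, -34.7]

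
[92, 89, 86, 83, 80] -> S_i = 92 + -3*i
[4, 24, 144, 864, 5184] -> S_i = 4*6^i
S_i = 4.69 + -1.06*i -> [4.69, 3.63, 2.57, 1.51, 0.45]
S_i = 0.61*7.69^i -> [0.61, 4.69, 36.07, 277.4, 2133.22]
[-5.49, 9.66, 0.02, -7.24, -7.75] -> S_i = Random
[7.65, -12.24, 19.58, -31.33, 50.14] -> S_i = 7.65*(-1.60)^i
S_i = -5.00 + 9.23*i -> [-5.0, 4.23, 13.46, 22.69, 31.92]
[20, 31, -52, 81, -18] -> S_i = Random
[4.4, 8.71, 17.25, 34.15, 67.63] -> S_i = 4.40*1.98^i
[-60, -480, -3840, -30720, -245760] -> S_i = -60*8^i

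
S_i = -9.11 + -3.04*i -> [-9.11, -12.15, -15.19, -18.23, -21.27]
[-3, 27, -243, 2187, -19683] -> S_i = -3*-9^i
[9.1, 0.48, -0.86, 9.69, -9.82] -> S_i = Random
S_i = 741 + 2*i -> [741, 743, 745, 747, 749]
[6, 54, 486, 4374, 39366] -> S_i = 6*9^i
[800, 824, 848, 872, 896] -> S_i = 800 + 24*i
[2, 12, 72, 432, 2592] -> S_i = 2*6^i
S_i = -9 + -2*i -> [-9, -11, -13, -15, -17]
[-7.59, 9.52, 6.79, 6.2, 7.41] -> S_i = Random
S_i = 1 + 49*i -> [1, 50, 99, 148, 197]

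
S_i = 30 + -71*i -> [30, -41, -112, -183, -254]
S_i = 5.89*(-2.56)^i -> [5.89, -15.08, 38.6, -98.82, 252.97]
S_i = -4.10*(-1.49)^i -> [-4.1, 6.11, -9.1, 13.56, -20.21]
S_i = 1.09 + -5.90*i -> [1.09, -4.81, -10.71, -16.61, -22.51]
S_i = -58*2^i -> [-58, -116, -232, -464, -928]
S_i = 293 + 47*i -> [293, 340, 387, 434, 481]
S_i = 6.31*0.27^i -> [6.31, 1.7, 0.46, 0.12, 0.03]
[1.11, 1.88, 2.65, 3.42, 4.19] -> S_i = 1.11 + 0.77*i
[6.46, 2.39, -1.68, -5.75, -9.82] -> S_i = 6.46 + -4.07*i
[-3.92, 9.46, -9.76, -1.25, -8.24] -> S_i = Random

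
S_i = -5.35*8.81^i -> [-5.35, -47.13, -415.25, -3658.32, -32229.79]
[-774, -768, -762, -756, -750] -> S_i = -774 + 6*i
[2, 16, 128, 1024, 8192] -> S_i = 2*8^i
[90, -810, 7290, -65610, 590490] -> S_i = 90*-9^i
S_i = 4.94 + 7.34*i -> [4.94, 12.28, 19.62, 26.96, 34.3]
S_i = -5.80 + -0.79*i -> [-5.8, -6.59, -7.38, -8.17, -8.96]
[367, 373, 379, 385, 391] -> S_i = 367 + 6*i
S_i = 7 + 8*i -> [7, 15, 23, 31, 39]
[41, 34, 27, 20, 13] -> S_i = 41 + -7*i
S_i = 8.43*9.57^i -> [8.43, 80.68, 772.06, 7388.62, 70709.1]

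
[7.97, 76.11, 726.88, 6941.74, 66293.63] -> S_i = 7.97*9.55^i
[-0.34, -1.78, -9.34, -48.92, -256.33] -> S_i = -0.34*5.24^i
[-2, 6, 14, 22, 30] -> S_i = -2 + 8*i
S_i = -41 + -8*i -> [-41, -49, -57, -65, -73]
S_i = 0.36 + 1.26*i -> [0.36, 1.62, 2.88, 4.14, 5.4]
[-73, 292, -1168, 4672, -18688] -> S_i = -73*-4^i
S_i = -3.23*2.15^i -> [-3.23, -6.94, -14.93, -32.1, -69.02]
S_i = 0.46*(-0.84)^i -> [0.46, -0.39, 0.32, -0.27, 0.23]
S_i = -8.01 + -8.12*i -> [-8.01, -16.13, -24.25, -32.37, -40.49]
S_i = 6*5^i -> [6, 30, 150, 750, 3750]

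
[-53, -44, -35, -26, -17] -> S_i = -53 + 9*i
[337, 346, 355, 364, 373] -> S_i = 337 + 9*i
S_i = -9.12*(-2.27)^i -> [-9.12, 20.7, -46.99, 106.68, -242.16]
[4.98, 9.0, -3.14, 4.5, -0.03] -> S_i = Random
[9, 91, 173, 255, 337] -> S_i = 9 + 82*i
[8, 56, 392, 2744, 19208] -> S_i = 8*7^i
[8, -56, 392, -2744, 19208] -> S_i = 8*-7^i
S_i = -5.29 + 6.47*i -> [-5.29, 1.18, 7.65, 14.12, 20.59]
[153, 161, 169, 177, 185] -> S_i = 153 + 8*i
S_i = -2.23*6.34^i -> [-2.23, -14.14, -89.64, -568.29, -3602.98]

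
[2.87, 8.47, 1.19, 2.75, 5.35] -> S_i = Random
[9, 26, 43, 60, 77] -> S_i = 9 + 17*i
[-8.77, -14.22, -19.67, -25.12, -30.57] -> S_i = -8.77 + -5.45*i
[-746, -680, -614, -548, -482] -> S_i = -746 + 66*i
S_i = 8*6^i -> [8, 48, 288, 1728, 10368]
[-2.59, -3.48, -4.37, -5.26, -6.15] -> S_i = -2.59 + -0.89*i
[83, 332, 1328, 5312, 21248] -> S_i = 83*4^i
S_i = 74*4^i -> [74, 296, 1184, 4736, 18944]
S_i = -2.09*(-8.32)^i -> [-2.09, 17.39, -144.67, 1203.69, -10014.74]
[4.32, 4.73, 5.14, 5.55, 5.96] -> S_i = 4.32 + 0.41*i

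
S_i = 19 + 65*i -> [19, 84, 149, 214, 279]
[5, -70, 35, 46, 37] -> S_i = Random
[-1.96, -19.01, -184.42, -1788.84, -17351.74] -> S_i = -1.96*9.70^i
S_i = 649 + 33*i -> [649, 682, 715, 748, 781]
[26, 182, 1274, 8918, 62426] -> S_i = 26*7^i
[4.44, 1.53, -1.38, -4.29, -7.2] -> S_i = 4.44 + -2.91*i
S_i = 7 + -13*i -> [7, -6, -19, -32, -45]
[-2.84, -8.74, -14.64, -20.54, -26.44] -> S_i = -2.84 + -5.90*i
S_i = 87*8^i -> [87, 696, 5568, 44544, 356352]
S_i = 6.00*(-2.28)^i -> [6.0, -13.68, 31.19, -71.11, 162.14]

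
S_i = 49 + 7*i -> [49, 56, 63, 70, 77]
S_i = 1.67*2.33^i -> [1.67, 3.89, 9.07, 21.12, 49.22]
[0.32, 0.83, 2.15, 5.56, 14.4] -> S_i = 0.32*2.59^i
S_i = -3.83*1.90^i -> [-3.83, -7.28, -13.83, -26.27, -49.91]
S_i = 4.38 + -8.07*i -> [4.38, -3.69, -11.76, -19.83, -27.9]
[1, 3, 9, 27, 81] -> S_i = 1*3^i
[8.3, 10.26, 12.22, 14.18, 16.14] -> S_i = 8.30 + 1.96*i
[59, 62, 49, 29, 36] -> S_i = Random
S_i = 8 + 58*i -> [8, 66, 124, 182, 240]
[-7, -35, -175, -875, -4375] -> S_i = -7*5^i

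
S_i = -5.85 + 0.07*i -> [-5.85, -5.78, -5.71, -5.64, -5.57]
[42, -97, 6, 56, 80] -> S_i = Random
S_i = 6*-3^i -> [6, -18, 54, -162, 486]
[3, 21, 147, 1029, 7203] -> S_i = 3*7^i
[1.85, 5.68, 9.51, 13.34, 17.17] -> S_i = 1.85 + 3.83*i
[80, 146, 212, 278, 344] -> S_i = 80 + 66*i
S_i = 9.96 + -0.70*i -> [9.96, 9.26, 8.56, 7.86, 7.16]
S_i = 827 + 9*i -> [827, 836, 845, 854, 863]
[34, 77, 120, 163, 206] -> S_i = 34 + 43*i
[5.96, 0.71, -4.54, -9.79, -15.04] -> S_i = 5.96 + -5.25*i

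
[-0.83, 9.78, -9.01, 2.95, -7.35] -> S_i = Random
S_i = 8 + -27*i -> [8, -19, -46, -73, -100]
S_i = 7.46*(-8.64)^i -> [7.46, -64.45, 556.89, -4811.5, 41571.32]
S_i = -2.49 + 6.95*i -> [-2.49, 4.46, 11.41, 18.36, 25.31]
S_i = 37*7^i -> [37, 259, 1813, 12691, 88837]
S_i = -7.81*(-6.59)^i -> [-7.81, 51.47, -339.17, 2235.15, -14729.66]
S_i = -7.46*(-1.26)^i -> [-7.46, 9.4, -11.84, 14.92, -18.8]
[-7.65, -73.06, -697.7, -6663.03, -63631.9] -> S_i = -7.65*9.55^i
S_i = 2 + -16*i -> [2, -14, -30, -46, -62]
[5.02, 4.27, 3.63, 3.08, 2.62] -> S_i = 5.02*0.85^i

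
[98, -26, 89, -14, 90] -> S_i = Random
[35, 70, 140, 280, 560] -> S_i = 35*2^i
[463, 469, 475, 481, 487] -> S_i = 463 + 6*i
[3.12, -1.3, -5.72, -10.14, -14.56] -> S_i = 3.12 + -4.42*i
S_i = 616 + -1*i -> [616, 615, 614, 613, 612]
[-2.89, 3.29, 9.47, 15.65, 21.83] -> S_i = -2.89 + 6.18*i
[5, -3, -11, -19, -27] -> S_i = 5 + -8*i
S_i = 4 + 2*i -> [4, 6, 8, 10, 12]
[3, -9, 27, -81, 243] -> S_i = 3*-3^i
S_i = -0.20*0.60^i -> [-0.2, -0.12, -0.07, -0.04, -0.03]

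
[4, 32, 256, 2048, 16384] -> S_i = 4*8^i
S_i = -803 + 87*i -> [-803, -716, -629, -542, -455]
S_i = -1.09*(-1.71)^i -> [-1.09, 1.86, -3.19, 5.45, -9.32]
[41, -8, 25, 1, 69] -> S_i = Random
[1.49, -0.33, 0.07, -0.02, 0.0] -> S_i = 1.49*(-0.22)^i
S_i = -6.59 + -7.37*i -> [-6.59, -13.96, -21.33, -28.7, -36.07]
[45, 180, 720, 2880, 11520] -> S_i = 45*4^i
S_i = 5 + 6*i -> [5, 11, 17, 23, 29]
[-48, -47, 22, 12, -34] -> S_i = Random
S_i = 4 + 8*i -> [4, 12, 20, 28, 36]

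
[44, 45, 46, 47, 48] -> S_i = 44 + 1*i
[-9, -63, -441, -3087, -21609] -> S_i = -9*7^i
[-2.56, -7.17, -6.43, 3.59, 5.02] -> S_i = Random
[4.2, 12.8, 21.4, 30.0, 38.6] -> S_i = 4.20 + 8.60*i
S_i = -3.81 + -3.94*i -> [-3.81, -7.75, -11.69, -15.63, -19.57]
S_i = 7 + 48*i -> [7, 55, 103, 151, 199]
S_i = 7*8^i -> [7, 56, 448, 3584, 28672]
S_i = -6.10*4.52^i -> [-6.1, -27.57, -124.63, -563.31, -2546.15]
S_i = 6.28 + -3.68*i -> [6.28, 2.6, -1.08, -4.76, -8.44]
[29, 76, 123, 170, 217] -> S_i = 29 + 47*i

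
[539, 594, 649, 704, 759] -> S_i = 539 + 55*i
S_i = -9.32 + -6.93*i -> [-9.32, -16.25, -23.18, -30.11, -37.04]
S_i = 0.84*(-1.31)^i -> [0.84, -1.1, 1.44, -1.89, 2.47]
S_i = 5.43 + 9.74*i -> [5.43, 15.17, 24.91, 34.65, 44.39]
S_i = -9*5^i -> [-9, -45, -225, -1125, -5625]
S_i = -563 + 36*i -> [-563, -527, -491, -455, -419]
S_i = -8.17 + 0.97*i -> [-8.17, -7.2, -6.23, -5.26, -4.29]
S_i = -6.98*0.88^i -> [-6.98, -6.14, -5.41, -4.76, -4.19]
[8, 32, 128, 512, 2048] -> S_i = 8*4^i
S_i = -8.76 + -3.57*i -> [-8.76, -12.33, -15.9, -19.47, -23.04]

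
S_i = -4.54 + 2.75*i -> [-4.54, -1.79, 0.96, 3.71, 6.46]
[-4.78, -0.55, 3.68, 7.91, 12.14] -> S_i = -4.78 + 4.23*i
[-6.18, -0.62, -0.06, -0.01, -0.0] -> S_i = -6.18*0.10^i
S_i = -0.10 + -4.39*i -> [-0.1, -4.49, -8.88, -13.27, -17.66]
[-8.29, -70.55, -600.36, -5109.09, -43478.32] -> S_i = -8.29*8.51^i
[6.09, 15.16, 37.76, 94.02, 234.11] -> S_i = 6.09*2.49^i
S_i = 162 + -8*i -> [162, 154, 146, 138, 130]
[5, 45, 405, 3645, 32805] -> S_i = 5*9^i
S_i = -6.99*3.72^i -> [-6.99, -26.0, -96.73, -359.84, -1338.59]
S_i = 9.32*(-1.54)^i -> [9.32, -14.35, 22.1, -34.04, 52.42]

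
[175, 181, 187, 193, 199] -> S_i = 175 + 6*i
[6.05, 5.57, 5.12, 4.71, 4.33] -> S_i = 6.05*0.92^i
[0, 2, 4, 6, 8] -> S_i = 0 + 2*i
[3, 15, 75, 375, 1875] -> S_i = 3*5^i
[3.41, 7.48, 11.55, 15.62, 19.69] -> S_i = 3.41 + 4.07*i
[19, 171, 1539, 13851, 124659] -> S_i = 19*9^i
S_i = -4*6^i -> [-4, -24, -144, -864, -5184]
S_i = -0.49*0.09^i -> [-0.49, -0.04, -0.0, -0.0, -0.0]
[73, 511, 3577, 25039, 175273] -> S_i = 73*7^i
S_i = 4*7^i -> [4, 28, 196, 1372, 9604]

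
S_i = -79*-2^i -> [-79, 158, -316, 632, -1264]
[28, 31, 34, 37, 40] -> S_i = 28 + 3*i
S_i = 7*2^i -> [7, 14, 28, 56, 112]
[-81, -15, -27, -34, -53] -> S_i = Random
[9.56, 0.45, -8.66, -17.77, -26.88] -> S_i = 9.56 + -9.11*i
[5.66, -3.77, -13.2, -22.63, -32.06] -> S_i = 5.66 + -9.43*i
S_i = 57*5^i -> [57, 285, 1425, 7125, 35625]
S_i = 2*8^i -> [2, 16, 128, 1024, 8192]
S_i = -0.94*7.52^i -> [-0.94, -7.07, -53.16, -399.74, -3006.07]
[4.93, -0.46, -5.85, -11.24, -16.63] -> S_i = 4.93 + -5.39*i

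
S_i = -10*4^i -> [-10, -40, -160, -640, -2560]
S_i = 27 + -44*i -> [27, -17, -61, -105, -149]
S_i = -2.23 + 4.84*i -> [-2.23, 2.61, 7.45, 12.29, 17.13]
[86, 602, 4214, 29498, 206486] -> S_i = 86*7^i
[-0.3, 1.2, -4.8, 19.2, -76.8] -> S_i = -0.30*(-4.00)^i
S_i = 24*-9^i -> [24, -216, 1944, -17496, 157464]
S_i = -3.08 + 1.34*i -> [-3.08, -1.74, -0.4, 0.94, 2.28]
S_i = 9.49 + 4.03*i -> [9.49, 13.52, 17.55, 21.58, 25.61]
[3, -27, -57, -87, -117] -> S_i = 3 + -30*i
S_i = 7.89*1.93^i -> [7.89, 15.23, 29.39, 56.72, 109.47]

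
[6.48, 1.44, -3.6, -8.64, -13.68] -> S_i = 6.48 + -5.04*i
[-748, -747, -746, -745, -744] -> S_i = -748 + 1*i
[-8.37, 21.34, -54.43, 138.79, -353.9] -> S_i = -8.37*(-2.55)^i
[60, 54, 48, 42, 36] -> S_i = 60 + -6*i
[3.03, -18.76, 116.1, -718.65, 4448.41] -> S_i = 3.03*(-6.19)^i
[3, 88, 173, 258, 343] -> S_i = 3 + 85*i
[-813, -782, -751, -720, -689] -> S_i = -813 + 31*i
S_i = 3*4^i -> [3, 12, 48, 192, 768]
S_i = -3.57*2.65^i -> [-3.57, -9.46, -25.07, -66.44, -176.06]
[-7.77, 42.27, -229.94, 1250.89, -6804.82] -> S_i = -7.77*(-5.44)^i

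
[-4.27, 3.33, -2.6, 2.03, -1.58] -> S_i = -4.27*(-0.78)^i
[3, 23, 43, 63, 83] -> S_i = 3 + 20*i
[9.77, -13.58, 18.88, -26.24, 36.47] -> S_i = 9.77*(-1.39)^i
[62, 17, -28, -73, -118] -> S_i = 62 + -45*i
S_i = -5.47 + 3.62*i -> [-5.47, -1.85, 1.77, 5.39, 9.01]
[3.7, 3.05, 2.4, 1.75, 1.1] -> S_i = 3.70 + -0.65*i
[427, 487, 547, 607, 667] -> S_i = 427 + 60*i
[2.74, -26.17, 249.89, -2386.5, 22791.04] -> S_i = 2.74*(-9.55)^i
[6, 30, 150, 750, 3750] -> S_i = 6*5^i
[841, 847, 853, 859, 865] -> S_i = 841 + 6*i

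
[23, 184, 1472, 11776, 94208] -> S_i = 23*8^i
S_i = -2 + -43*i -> [-2, -45, -88, -131, -174]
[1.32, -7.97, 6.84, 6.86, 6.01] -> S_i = Random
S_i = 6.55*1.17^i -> [6.55, 7.66, 8.97, 10.49, 12.27]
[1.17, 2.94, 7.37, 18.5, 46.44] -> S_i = 1.17*2.51^i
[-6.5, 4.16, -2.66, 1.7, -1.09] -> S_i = -6.50*(-0.64)^i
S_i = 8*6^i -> [8, 48, 288, 1728, 10368]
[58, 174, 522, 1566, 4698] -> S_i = 58*3^i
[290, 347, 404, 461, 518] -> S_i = 290 + 57*i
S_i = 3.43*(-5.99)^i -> [3.43, -20.55, 123.07, -737.18, 4415.72]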